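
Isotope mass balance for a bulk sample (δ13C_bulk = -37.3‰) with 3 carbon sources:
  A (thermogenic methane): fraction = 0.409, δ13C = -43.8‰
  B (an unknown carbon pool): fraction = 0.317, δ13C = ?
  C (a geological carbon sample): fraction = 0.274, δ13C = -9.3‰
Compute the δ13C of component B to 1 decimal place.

-53.1‰

Isotope mass balance: δ_bulk = Σ fᵢ·δᵢ.
-37.3 = 0.409×(-43.8) + 0.317×δ_B + 0.274×(-9.3)
0.317·δ_B = -37.3 − (-20.462) = -16.838
δ_B = -16.838 / 0.317 = -53.12‰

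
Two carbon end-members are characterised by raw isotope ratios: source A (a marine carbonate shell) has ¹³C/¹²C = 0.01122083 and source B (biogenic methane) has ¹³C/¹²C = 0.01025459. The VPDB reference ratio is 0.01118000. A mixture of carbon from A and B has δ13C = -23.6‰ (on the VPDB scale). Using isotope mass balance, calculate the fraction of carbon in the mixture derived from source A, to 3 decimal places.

0.685

δ_A = (0.01122083/0.01118000 − 1)×1000 = (1.003652 − 1)×1000 = 3.652‰
δ_B = (0.01025459/0.01118000 − 1)×1000 = (0.917226 − 1)×1000 = -82.774‰
f_A = (δ_mix − δ_B)/(δ_A − δ_B) = (-23.6 − (-82.774))/(3.652 − (-82.774))
f_A = 59.174 / 86.426 = 0.6847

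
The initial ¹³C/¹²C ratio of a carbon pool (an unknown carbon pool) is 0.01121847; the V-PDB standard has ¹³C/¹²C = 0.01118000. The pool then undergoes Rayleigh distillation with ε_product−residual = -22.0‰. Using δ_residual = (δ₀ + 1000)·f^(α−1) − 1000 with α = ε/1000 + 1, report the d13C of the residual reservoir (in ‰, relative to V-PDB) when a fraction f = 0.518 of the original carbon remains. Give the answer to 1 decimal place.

18.1‰

δ₀ = (0.01121847/0.01118000 − 1)×1000 = (1.003441 − 1)×1000 = 3.441‰
α − 1 = ε/1000 = -0.0220
f^(α−1) = 0.518^(-0.0220) = 1.014576
δ_res = (3.441 + 1000) × 1.014576 − 1000 = 1018.067 − 1000 = 18.07‰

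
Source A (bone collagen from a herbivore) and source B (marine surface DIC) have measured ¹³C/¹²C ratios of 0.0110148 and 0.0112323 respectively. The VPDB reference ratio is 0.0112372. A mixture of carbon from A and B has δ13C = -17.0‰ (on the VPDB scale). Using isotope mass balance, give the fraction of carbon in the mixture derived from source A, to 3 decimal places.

δ_A = (0.0110148/0.0112372 − 1)×1000 = (0.980209 − 1)×1000 = -19.791‰
δ_B = (0.0112323/0.0112372 − 1)×1000 = (0.999564 − 1)×1000 = -0.436‰
f_A = (δ_mix − δ_B)/(δ_A − δ_B) = (-17.0 − (-0.436))/(-19.791 − (-0.436))
f_A = -16.564 / -19.355 = 0.8558

0.856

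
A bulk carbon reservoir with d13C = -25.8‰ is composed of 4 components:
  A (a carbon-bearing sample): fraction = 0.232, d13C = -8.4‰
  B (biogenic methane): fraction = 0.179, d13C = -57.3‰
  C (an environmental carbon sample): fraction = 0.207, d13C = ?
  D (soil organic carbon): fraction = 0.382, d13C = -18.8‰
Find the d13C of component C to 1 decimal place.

-31.0‰

Isotope mass balance: δ_bulk = Σ fᵢ·δᵢ.
-25.8 = 0.232×(-8.4) + 0.179×(-57.3) + 0.207×δ_C + 0.382×(-18.8)
0.207·δ_C = -25.8 − (-19.387) = -6.413
δ_C = -6.413 / 0.207 = -30.98‰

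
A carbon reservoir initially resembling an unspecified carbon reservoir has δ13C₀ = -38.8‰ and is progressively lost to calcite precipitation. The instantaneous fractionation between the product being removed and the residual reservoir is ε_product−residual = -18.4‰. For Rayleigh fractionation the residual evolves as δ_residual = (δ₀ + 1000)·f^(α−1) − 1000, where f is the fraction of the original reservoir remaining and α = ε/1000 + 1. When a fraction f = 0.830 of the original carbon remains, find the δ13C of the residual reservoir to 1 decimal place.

-35.5‰

Rayleigh residual: δ_res = (δ₀ + 1000)·f^(α−1) − 1000
α = ε/1000 + 1 = 0.98160, so α − 1 = -0.01840
f^(α−1) = 0.830^(-0.01840) = 1.003434
δ_res = (-38.8 + 1000) × 1.003434 − 1000 = 964.501 − 1000 = -35.50‰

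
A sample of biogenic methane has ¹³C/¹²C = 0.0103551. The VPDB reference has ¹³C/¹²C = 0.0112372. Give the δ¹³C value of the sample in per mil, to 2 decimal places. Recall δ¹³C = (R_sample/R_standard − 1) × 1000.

-78.50 per mil

δ¹³C = (R_sample / R_standard − 1) × 1000
R_sample / R_standard = 0.0103551 / 0.0112372 = 0.921502
δ¹³C = (0.921502 − 1) × 1000 = -78.498 per mil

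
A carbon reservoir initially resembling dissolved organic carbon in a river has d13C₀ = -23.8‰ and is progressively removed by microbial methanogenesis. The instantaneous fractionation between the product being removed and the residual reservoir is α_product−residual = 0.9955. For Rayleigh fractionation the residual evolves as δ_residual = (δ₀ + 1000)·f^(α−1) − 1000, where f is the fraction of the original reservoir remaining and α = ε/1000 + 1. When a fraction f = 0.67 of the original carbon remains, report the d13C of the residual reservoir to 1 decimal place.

Rayleigh residual: δ_res = (δ₀ + 1000)·f^(α−1) − 1000
α − 1 = -0.00450
f^(α−1) = 0.67^(-0.00450) = 1.001804
δ_res = (-23.8 + 1000) × 1.001804 − 1000 = 977.961 − 1000 = -22.04‰

-22.0‰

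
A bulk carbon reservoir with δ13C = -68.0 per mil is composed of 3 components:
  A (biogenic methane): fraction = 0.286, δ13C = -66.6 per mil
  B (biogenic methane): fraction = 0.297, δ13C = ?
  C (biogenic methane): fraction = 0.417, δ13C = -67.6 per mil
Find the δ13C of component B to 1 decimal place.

Isotope mass balance: δ_bulk = Σ fᵢ·δᵢ.
-68.0 = 0.286×(-66.6) + 0.297×δ_B + 0.417×(-67.6)
0.297·δ_B = -68.0 − (-47.237) = -20.763
δ_B = -20.763 / 0.297 = -69.91 per mil

-69.9 per mil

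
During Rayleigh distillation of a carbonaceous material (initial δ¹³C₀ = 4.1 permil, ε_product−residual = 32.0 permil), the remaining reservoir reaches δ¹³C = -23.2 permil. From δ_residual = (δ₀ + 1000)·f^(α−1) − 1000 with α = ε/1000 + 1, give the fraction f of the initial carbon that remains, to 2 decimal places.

α − 1 = ε/1000 = 0.0320
(δ_res + 1000)/(δ₀ + 1000) = (-23.2 + 1000)/(4.1 + 1000) = 976.8/1004.1 = 0.972811
f = 0.972811^(1/0.0320) = exp(ln(0.972811)/0.0320) = exp(-0.02756/0.0320)
f = exp(-0.8614) = 0.4226

0.42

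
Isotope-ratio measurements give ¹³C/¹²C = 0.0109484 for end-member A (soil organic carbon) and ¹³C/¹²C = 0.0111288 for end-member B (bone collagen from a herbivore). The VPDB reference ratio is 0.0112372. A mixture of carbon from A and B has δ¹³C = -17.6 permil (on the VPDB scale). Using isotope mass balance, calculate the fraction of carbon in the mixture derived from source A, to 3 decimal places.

δ_A = (0.0109484/0.0112372 − 1)×1000 = (0.974300 − 1)×1000 = -25.700 permil
δ_B = (0.0111288/0.0112372 − 1)×1000 = (0.990353 − 1)×1000 = -9.647 permil
f_A = (δ_mix − δ_B)/(δ_A − δ_B) = (-17.6 − (-9.647))/(-25.700 − (-9.647))
f_A = -7.953 / -16.054 = 0.4954

0.495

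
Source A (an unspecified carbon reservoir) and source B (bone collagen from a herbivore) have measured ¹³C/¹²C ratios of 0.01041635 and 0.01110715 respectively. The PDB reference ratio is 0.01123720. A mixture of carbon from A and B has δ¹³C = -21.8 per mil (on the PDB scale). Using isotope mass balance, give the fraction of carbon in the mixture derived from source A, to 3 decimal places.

0.166

δ_A = (0.01041635/0.01123720 − 1)×1000 = (0.926952 − 1)×1000 = -73.048 per mil
δ_B = (0.01110715/0.01123720 − 1)×1000 = (0.988427 − 1)×1000 = -11.573 per mil
f_A = (δ_mix − δ_B)/(δ_A − δ_B) = (-21.8 − (-11.573))/(-73.048 − (-11.573))
f_A = -10.227 / -61.474 = 0.1664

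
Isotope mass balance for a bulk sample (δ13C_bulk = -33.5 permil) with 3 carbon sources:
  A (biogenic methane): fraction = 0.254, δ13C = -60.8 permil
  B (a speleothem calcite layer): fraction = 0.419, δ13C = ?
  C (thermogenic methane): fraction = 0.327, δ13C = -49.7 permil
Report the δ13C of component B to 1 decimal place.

Isotope mass balance: δ_bulk = Σ fᵢ·δᵢ.
-33.5 = 0.254×(-60.8) + 0.419×δ_B + 0.327×(-49.7)
0.419·δ_B = -33.5 − (-31.695) = -1.805
δ_B = -1.805 / 0.419 = -4.31 permil

-4.3 permil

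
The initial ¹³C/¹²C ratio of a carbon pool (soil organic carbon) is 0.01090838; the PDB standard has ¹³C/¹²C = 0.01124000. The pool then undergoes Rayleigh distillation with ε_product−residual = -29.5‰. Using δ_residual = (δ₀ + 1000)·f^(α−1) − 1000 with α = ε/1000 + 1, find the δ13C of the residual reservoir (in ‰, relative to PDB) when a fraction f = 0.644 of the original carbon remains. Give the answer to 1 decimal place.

-16.8‰

δ₀ = (0.01090838/0.01124000 − 1)×1000 = (0.970496 − 1)×1000 = -29.504‰
α − 1 = ε/1000 = -0.0295
f^(α−1) = 0.644^(-0.0295) = 1.013066
δ_res = (-29.504 + 1000) × 1.013066 − 1000 = 983.177 − 1000 = -16.82‰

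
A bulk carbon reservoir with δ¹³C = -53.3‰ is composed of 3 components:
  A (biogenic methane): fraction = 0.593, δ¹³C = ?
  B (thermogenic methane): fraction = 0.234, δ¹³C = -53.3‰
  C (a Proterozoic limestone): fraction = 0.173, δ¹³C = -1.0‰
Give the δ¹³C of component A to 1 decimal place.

-68.6‰

Isotope mass balance: δ_bulk = Σ fᵢ·δᵢ.
-53.3 = 0.593×δ_A + 0.234×(-53.3) + 0.173×(-1.0)
0.593·δ_A = -53.3 − (-12.645) = -40.655
δ_A = -40.655 / 0.593 = -68.56‰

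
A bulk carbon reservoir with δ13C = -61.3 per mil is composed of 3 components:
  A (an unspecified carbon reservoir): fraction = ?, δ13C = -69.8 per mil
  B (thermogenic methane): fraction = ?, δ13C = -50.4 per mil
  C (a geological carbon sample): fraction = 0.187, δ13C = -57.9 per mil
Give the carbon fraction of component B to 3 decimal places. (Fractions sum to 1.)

0.323

Let f_B and f_A be the unknown fractions; fractions sum to 1 so f_B + f_A = 0.813.
Mass balance: Σ fᵢ·δᵢ = δ_bulk ⇒ f_B·(-50.4) + f_A·(-69.8) = -61.3 − (-10.827) = -50.473
Substitute f_A = 0.813 − f_B:
f_B·(-50.4 − -69.8) = -50.473 − 0.813×(-69.8) = 6.275
f_B = 6.275 / 19.4 = 0.3234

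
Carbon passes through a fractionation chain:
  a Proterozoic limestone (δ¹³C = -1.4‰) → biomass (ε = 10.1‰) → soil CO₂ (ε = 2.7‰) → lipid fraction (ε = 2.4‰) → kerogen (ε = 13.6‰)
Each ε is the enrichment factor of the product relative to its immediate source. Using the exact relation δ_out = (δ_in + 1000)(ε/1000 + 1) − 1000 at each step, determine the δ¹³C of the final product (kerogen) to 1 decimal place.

step 1: δ = (-1.40 + 1000)·(10.1/1000 + 1) − 1000 = 8.69‰
step 2: δ = (8.69 + 1000)·(2.7/1000 + 1) − 1000 = 11.41‰
step 3: δ = (11.41 + 1000)·(2.4/1000 + 1) − 1000 = 13.84‰
step 4: δ = (13.84 + 1000)·(13.6/1000 + 1) − 1000 = 27.62‰

27.6‰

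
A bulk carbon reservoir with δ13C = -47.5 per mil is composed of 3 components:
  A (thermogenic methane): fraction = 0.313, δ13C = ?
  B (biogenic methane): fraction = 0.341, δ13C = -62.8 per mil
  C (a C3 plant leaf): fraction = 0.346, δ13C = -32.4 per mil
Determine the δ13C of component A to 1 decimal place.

-47.5 per mil

Isotope mass balance: δ_bulk = Σ fᵢ·δᵢ.
-47.5 = 0.313×δ_A + 0.341×(-62.8) + 0.346×(-32.4)
0.313·δ_A = -47.5 − (-32.625) = -14.875
δ_A = -14.875 / 0.313 = -47.52 per mil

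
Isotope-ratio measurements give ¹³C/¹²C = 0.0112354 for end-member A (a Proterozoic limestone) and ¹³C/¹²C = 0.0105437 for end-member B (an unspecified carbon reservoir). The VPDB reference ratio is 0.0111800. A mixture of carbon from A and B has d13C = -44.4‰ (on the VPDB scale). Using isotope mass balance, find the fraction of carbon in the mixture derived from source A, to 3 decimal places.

δ_A = (0.0112354/0.0111800 − 1)×1000 = (1.004955 − 1)×1000 = 4.955‰
δ_B = (0.0105437/0.0111800 − 1)×1000 = (0.943086 − 1)×1000 = -56.914‰
f_A = (δ_mix − δ_B)/(δ_A − δ_B) = (-44.4 − (-56.914))/(4.955 − (-56.914))
f_A = 12.514 / 61.869 = 0.2023

0.202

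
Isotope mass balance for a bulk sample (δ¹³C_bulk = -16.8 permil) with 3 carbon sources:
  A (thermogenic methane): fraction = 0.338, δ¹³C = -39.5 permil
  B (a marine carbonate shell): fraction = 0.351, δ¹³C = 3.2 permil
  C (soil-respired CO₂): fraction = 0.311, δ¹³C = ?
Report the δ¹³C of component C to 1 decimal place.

-14.7 permil

Isotope mass balance: δ_bulk = Σ fᵢ·δᵢ.
-16.8 = 0.338×(-39.5) + 0.351×(3.2) + 0.311×δ_C
0.311·δ_C = -16.8 − (-12.228) = -4.572
δ_C = -4.572 / 0.311 = -14.70 permil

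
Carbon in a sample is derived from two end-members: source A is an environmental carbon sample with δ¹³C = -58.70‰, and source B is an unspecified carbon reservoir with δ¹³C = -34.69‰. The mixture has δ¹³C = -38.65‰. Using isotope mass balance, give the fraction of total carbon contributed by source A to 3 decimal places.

0.165

δ_mix = f_A·δ_A + (1 − f_A)·δ_B  ⇒  f_A = (δ_mix − δ_B)/(δ_A − δ_B)
f_A = (-38.65 − (-34.69)) / (-58.70 − (-34.69))
f_A = -3.96 / -24.01 = 0.1649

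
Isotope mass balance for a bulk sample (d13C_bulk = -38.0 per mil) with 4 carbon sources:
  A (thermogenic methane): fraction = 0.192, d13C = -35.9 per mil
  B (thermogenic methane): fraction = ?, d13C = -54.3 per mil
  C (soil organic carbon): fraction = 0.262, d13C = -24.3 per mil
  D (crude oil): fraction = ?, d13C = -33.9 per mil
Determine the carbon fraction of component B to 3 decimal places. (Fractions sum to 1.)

0.305

Let f_B and f_D be the unknown fractions; fractions sum to 1 so f_B + f_D = 0.546.
Mass balance: Σ fᵢ·δᵢ = δ_bulk ⇒ f_B·(-54.3) + f_D·(-33.9) = -38.0 − (-13.259) = -24.741
Substitute f_D = 0.546 − f_B:
f_B·(-54.3 − -33.9) = -24.741 − 0.546×(-33.9) = -6.231
f_B = -6.231 / -20.4 = 0.3055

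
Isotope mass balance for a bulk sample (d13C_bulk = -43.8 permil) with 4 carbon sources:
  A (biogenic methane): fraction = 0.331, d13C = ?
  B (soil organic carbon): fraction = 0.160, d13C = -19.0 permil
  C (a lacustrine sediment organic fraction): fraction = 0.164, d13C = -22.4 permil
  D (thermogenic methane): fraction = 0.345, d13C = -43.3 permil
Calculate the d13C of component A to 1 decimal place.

-66.9 permil

Isotope mass balance: δ_bulk = Σ fᵢ·δᵢ.
-43.8 = 0.331×δ_A + 0.160×(-19.0) + 0.164×(-22.4) + 0.345×(-43.3)
0.331·δ_A = -43.8 − (-21.652) = -22.148
δ_A = -22.148 / 0.331 = -66.91 permil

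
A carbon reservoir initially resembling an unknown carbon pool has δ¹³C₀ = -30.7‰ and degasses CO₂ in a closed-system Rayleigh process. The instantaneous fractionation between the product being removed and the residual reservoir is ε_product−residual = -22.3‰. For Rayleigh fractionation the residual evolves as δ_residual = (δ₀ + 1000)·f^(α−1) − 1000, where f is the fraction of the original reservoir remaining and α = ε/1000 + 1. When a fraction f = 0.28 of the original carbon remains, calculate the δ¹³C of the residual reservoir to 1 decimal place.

-2.8‰

Rayleigh residual: δ_res = (δ₀ + 1000)·f^(α−1) − 1000
α = ε/1000 + 1 = 0.97770, so α − 1 = -0.02230
f^(α−1) = 0.28^(-0.02230) = 1.028794
δ_res = (-30.7 + 1000) × 1.028794 − 1000 = 997.210 − 1000 = -2.79‰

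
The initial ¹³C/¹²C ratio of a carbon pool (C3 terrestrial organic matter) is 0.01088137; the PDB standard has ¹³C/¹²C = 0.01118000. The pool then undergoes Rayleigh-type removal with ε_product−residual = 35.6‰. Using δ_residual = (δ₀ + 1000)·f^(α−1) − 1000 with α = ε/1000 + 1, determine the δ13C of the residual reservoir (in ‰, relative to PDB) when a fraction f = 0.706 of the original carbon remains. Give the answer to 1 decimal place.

δ₀ = (0.01088137/0.01118000 − 1)×1000 = (0.973289 − 1)×1000 = -26.711‰
α − 1 = ε/1000 = 0.0356
f^(α−1) = 0.706^(0.0356) = 0.987683
δ_res = (-26.711 + 1000) × 0.987683 − 1000 = 961.301 − 1000 = -38.70‰

-38.7‰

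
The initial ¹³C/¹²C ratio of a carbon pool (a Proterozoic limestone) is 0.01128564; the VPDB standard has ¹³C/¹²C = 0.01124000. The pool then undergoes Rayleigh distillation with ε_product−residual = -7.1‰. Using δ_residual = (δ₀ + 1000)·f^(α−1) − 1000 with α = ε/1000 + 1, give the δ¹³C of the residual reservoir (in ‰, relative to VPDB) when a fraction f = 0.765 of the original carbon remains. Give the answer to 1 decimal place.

δ₀ = (0.01128564/0.01124000 − 1)×1000 = (1.004060 − 1)×1000 = 4.060‰
α − 1 = ε/1000 = -0.0071
f^(α−1) = 0.765^(-0.0071) = 1.001904
δ_res = (4.060 + 1000) × 1.001904 − 1000 = 1005.972 − 1000 = 5.97‰

6.0‰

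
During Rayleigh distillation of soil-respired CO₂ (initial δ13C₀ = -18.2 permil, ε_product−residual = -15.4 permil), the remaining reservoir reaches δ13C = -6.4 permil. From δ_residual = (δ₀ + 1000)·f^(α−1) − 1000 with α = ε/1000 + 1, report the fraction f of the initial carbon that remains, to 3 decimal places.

0.460

α − 1 = ε/1000 = -0.0154
(δ_res + 1000)/(δ₀ + 1000) = (-6.4 + 1000)/(-18.2 + 1000) = 993.6/981.8 = 1.012019
f = 1.012019^(1/-0.0154) = exp(ln(1.012019)/-0.0154) = exp(0.01195/-0.0154)
f = exp(-0.7758) = 0.4603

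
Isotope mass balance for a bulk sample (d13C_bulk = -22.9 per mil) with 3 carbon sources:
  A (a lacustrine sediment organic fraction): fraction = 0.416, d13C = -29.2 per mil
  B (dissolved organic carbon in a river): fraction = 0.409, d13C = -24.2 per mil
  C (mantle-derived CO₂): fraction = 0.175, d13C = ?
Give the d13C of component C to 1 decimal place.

-4.9 per mil

Isotope mass balance: δ_bulk = Σ fᵢ·δᵢ.
-22.9 = 0.416×(-29.2) + 0.409×(-24.2) + 0.175×δ_C
0.175·δ_C = -22.9 − (-22.045) = -0.855
δ_C = -0.855 / 0.175 = -4.89 per mil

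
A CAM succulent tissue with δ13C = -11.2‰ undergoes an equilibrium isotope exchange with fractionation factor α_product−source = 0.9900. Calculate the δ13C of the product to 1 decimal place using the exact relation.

-21.1‰

δ_product = (δ_source + 1000)·α − 1000
δ_product = (-11.2 + 1000) × 0.9900 − 1000
δ_product = 978.912 − 1000 = -21.09‰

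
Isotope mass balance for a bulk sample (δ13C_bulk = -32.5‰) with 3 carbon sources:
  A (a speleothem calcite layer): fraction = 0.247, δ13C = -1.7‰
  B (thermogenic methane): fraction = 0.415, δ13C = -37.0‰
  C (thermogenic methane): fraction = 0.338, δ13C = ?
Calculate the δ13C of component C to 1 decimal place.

-49.5‰

Isotope mass balance: δ_bulk = Σ fᵢ·δᵢ.
-32.5 = 0.247×(-1.7) + 0.415×(-37.0) + 0.338×δ_C
0.338·δ_C = -32.5 − (-15.775) = -16.725
δ_C = -16.725 / 0.338 = -49.48‰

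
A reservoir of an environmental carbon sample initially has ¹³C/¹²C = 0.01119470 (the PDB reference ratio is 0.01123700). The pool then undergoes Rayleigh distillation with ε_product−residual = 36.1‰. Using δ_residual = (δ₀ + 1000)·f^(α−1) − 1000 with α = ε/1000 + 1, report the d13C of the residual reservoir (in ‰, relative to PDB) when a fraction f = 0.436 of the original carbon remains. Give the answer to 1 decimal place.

δ₀ = (0.01119470/0.01123700 − 1)×1000 = (0.996236 − 1)×1000 = -3.764‰
α − 1 = ε/1000 = 0.0361
f^(α−1) = 0.436^(0.0361) = 0.970477
δ_res = (-3.764 + 1000) × 0.970477 − 1000 = 966.824 − 1000 = -33.18‰

-33.2‰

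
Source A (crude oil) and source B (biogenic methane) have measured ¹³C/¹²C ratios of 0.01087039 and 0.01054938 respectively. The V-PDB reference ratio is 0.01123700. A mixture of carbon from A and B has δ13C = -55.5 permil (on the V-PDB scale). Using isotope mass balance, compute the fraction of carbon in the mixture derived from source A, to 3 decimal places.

δ_A = (0.01087039/0.01123700 − 1)×1000 = (0.967375 − 1)×1000 = -32.625 permil
δ_B = (0.01054938/0.01123700 − 1)×1000 = (0.938808 − 1)×1000 = -61.192 permil
f_A = (δ_mix − δ_B)/(δ_A − δ_B) = (-55.5 − (-61.192))/(-32.625 − (-61.192))
f_A = 5.692 / 28.567 = 0.1993

0.199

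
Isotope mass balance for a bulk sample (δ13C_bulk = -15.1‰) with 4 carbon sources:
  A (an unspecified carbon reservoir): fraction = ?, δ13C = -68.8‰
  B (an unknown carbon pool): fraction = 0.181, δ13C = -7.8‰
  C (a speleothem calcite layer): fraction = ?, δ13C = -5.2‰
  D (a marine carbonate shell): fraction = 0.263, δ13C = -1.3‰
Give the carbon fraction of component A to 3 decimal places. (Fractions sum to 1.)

0.164

Let f_A and f_C be the unknown fractions; fractions sum to 1 so f_A + f_C = 0.556.
Mass balance: Σ fᵢ·δᵢ = δ_bulk ⇒ f_A·(-68.8) + f_C·(-5.2) = -15.1 − (-1.754) = -13.346
Substitute f_C = 0.556 − f_A:
f_A·(-68.8 − -5.2) = -13.346 − 0.556×(-5.2) = -10.455
f_A = -10.455 / -63.6 = 0.1644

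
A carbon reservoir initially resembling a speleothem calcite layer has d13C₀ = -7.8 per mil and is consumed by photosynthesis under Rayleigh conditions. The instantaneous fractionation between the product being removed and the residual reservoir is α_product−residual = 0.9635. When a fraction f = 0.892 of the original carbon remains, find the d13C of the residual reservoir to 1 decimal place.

-3.7 per mil

Rayleigh residual: δ_res = (δ₀ + 1000)·f^(α−1) − 1000
α − 1 = -0.03650
f^(α−1) = 0.892^(-0.03650) = 1.004180
δ_res = (-7.8 + 1000) × 1.004180 − 1000 = 996.348 − 1000 = -3.65 per mil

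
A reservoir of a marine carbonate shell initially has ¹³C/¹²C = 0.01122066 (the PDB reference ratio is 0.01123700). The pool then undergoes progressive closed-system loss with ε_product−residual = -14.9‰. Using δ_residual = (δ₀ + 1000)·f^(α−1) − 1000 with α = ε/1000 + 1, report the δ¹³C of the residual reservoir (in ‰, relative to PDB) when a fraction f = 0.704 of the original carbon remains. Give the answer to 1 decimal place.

δ₀ = (0.01122066/0.01123700 − 1)×1000 = (0.998546 − 1)×1000 = -1.454‰
α − 1 = ε/1000 = -0.0149
f^(α−1) = 0.704^(-0.0149) = 1.005243
δ_res = (-1.454 + 1000) × 1.005243 − 1000 = 1003.782 − 1000 = 3.78‰

3.8‰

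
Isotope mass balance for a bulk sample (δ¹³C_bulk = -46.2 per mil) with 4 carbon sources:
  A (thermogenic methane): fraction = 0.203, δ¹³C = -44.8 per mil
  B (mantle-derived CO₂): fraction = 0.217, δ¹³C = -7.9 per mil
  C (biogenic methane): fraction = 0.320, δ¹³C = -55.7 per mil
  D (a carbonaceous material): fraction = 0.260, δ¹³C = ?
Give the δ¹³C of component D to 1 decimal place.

Isotope mass balance: δ_bulk = Σ fᵢ·δᵢ.
-46.2 = 0.203×(-44.8) + 0.217×(-7.9) + 0.320×(-55.7) + 0.260×δ_D
0.260·δ_D = -46.2 − (-28.633) = -17.567
δ_D = -17.567 / 0.260 = -67.57 per mil

-67.6 per mil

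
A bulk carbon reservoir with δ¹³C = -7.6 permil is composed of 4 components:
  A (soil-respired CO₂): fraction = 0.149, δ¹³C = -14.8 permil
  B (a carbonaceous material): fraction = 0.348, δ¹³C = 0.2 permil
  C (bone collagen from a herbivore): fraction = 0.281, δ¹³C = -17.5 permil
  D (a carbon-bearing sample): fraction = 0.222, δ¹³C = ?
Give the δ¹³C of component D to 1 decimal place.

-2.5 permil

Isotope mass balance: δ_bulk = Σ fᵢ·δᵢ.
-7.6 = 0.149×(-14.8) + 0.348×(0.2) + 0.281×(-17.5) + 0.222×δ_D
0.222·δ_D = -7.6 − (-7.053) = -0.547
δ_D = -0.547 / 0.222 = -2.46 permil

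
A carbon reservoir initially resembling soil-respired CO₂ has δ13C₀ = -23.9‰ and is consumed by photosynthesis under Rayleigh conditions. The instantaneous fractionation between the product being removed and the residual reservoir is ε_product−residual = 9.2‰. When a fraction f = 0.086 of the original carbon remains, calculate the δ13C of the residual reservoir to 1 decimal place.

-45.7‰

Rayleigh residual: δ_res = (δ₀ + 1000)·f^(α−1) − 1000
α = ε/1000 + 1 = 1.00920, so α − 1 = 0.00920
f^(α−1) = 0.086^(0.00920) = 0.977681
δ_res = (-23.9 + 1000) × 0.977681 − 1000 = 954.315 − 1000 = -45.69‰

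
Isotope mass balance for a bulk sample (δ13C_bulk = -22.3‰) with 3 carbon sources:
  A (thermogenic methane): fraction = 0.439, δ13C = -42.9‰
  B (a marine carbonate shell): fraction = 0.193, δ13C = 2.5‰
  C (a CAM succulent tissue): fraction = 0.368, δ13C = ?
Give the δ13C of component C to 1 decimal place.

-10.7‰

Isotope mass balance: δ_bulk = Σ fᵢ·δᵢ.
-22.3 = 0.439×(-42.9) + 0.193×(2.5) + 0.368×δ_C
0.368·δ_C = -22.3 − (-18.351) = -3.949
δ_C = -3.949 / 0.368 = -10.73‰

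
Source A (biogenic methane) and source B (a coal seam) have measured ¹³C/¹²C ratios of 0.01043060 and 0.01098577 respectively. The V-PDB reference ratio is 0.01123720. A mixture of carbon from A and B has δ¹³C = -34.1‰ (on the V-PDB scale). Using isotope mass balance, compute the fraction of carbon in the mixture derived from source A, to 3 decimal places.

δ_A = (0.01043060/0.01123720 − 1)×1000 = (0.928221 − 1)×1000 = -71.779‰
δ_B = (0.01098577/0.01123720 − 1)×1000 = (0.977625 − 1)×1000 = -22.375‰
f_A = (δ_mix − δ_B)/(δ_A − δ_B) = (-34.1 − (-22.375))/(-71.779 − (-22.375))
f_A = -11.725 / -49.405 = 0.2373

0.237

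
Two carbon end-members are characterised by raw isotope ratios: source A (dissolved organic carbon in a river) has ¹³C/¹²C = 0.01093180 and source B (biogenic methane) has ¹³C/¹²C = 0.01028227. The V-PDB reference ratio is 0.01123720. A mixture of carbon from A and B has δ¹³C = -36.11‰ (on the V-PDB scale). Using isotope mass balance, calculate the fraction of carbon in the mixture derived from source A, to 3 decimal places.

0.845

δ_A = (0.01093180/0.01123720 − 1)×1000 = (0.972822 − 1)×1000 = -27.178‰
δ_B = (0.01028227/0.01123720 − 1)×1000 = (0.915021 − 1)×1000 = -84.979‰
f_A = (δ_mix − δ_B)/(δ_A − δ_B) = (-36.11 − (-84.979))/(-27.178 − (-84.979))
f_A = 48.869 / 57.802 = 0.8455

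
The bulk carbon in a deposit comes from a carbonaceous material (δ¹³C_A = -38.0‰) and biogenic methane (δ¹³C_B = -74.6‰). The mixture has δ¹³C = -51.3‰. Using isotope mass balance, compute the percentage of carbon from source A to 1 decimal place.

δ_mix = f_A·δ_A + (1 − f_A)·δ_B  ⇒  f_A = (δ_mix − δ_B)/(δ_A − δ_B)
f_A = (-51.3 − (-74.6)) / (-38.0 − (-74.6))
f_A = 23.3 / 36.6 = 0.6366

63.7%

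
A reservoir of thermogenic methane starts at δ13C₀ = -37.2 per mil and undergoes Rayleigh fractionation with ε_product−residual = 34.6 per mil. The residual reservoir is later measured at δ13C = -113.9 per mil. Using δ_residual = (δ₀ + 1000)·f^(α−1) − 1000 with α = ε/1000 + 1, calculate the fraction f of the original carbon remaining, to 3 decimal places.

α − 1 = ε/1000 = 0.0346
(δ_res + 1000)/(δ₀ + 1000) = (-113.9 + 1000)/(-37.2 + 1000) = 886.1/962.8 = 0.920337
f = 0.920337^(1/0.0346) = exp(ln(0.920337)/0.0346) = exp(-0.08302/0.0346)
f = exp(-2.3993) = 0.0908

0.091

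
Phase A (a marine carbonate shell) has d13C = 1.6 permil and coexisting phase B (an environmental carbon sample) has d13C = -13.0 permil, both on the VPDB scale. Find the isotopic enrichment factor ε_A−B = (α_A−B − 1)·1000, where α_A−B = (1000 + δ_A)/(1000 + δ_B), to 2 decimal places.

14.79 permil

α_A−B = (1000 + 1.6) / (1000 + -13.0) = 1001.6 / 987.0 = 1.014792
ε_A−B = (1.014792 − 1) × 1000 = 14.792 permil
(The approximation ε ≈ δ_A − δ_B would give 14.6 permil.)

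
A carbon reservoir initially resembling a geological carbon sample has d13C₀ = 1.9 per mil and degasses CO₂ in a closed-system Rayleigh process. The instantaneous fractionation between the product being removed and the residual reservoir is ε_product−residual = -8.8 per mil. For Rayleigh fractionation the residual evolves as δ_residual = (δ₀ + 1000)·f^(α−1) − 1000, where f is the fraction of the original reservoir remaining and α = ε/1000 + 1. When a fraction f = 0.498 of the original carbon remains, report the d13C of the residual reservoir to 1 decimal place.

8.1 per mil

Rayleigh residual: δ_res = (δ₀ + 1000)·f^(α−1) − 1000
α = ε/1000 + 1 = 0.99120, so α − 1 = -0.00880
f^(α−1) = 0.498^(-0.00880) = 1.006154
δ_res = (1.9 + 1000) × 1.006154 − 1000 = 1008.066 − 1000 = 8.07 per mil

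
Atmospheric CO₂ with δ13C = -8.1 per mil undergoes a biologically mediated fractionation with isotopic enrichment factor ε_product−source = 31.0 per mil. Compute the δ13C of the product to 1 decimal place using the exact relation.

Exactly, δ_product = (δ_source + 1000)·(ε/1000 + 1) − 1000.
δ_product = (-8.1 + 1000) × (31.0/1000 + 1) − 1000
δ_product = 22.65 per mil

22.6 per mil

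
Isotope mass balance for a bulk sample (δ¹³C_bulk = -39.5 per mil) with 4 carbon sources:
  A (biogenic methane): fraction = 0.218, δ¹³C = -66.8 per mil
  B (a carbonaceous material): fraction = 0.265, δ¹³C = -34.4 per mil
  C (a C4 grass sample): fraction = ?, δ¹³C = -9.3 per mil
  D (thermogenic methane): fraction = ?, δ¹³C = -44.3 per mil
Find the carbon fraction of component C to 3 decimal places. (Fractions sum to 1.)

Let f_C and f_D be the unknown fractions; fractions sum to 1 so f_C + f_D = 0.517.
Mass balance: Σ fᵢ·δᵢ = δ_bulk ⇒ f_C·(-9.3) + f_D·(-44.3) = -39.5 − (-23.678) = -15.822
Substitute f_D = 0.517 − f_C:
f_C·(-9.3 − -44.3) = -15.822 − 0.517×(-44.3) = 7.081
f_C = 7.081 / 35.0 = 0.2023

0.202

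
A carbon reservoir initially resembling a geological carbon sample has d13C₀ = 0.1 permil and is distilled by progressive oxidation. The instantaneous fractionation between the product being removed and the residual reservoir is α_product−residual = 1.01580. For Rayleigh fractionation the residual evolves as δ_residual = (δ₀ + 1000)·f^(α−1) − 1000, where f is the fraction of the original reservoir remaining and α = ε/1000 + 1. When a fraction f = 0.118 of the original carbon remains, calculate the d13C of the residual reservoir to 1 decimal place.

-33.1 permil

Rayleigh residual: δ_res = (δ₀ + 1000)·f^(α−1) − 1000
α − 1 = 0.01580
f^(α−1) = 0.118^(0.01580) = 0.966798
δ_res = (0.1 + 1000) × 0.966798 − 1000 = 966.895 − 1000 = -33.11 permil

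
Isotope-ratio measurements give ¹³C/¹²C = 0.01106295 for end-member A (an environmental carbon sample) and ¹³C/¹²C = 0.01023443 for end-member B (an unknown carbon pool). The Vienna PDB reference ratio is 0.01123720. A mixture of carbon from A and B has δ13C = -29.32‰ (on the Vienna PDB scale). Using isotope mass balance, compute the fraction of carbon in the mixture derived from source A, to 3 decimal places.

0.813

δ_A = (0.01106295/0.01123720 − 1)×1000 = (0.984493 − 1)×1000 = -15.507‰
δ_B = (0.01023443/0.01123720 − 1)×1000 = (0.910763 − 1)×1000 = -89.237‰
f_A = (δ_mix − δ_B)/(δ_A − δ_B) = (-29.32 − (-89.237))/(-15.507 − (-89.237))
f_A = 59.917 / 73.730 = 0.8126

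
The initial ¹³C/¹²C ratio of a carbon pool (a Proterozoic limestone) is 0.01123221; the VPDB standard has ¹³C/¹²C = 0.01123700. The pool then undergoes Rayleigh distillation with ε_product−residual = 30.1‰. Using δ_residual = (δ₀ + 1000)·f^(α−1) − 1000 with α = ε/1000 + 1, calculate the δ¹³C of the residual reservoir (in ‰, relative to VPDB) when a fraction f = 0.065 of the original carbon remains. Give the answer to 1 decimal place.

δ₀ = (0.01123221/0.01123700 − 1)×1000 = (0.999574 − 1)×1000 = -0.426‰
α − 1 = ε/1000 = 0.0301
f^(α−1) = 0.065^(0.0301) = 0.921019
δ_res = (-0.426 + 1000) × 0.921019 − 1000 = 920.627 − 1000 = -79.37‰

-79.4‰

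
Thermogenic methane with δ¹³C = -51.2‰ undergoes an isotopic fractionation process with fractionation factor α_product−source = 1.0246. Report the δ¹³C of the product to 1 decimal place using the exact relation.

δ_product = (δ_source + 1000)·α − 1000
δ_product = (-51.2 + 1000) × 1.0246 − 1000
δ_product = 972.140 − 1000 = -27.86‰

-27.9‰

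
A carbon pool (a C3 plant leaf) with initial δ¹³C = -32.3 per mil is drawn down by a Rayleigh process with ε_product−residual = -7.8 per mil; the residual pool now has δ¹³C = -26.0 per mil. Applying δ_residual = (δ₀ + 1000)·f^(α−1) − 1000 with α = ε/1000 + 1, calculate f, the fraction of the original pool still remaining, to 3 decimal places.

α − 1 = ε/1000 = -0.0078
(δ_res + 1000)/(δ₀ + 1000) = (-26.0 + 1000)/(-32.3 + 1000) = 974.0/967.7 = 1.006510
f = 1.006510^(1/-0.0078) = exp(ln(1.006510)/-0.0078) = exp(0.00649/-0.0078)
f = exp(-0.8319) = 0.4352

0.435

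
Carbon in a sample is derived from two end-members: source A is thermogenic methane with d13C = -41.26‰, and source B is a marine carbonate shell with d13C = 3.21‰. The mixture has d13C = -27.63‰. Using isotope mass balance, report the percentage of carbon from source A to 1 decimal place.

69.4%

δ_mix = f_A·δ_A + (1 − f_A)·δ_B  ⇒  f_A = (δ_mix − δ_B)/(δ_A − δ_B)
f_A = (-27.63 − (3.21)) / (-41.26 − (3.21))
f_A = -30.84 / -44.47 = 0.6935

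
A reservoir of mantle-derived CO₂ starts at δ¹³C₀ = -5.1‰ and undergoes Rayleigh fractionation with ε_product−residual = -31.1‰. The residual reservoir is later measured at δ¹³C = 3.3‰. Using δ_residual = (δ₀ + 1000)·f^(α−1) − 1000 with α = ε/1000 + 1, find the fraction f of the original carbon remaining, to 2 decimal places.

α − 1 = ε/1000 = -0.0311
(δ_res + 1000)/(δ₀ + 1000) = (3.3 + 1000)/(-5.1 + 1000) = 1003.3/994.9 = 1.008443
f = 1.008443^(1/-0.0311) = exp(ln(1.008443)/-0.0311) = exp(0.00841/-0.0311)
f = exp(-0.2703) = 0.7631

0.76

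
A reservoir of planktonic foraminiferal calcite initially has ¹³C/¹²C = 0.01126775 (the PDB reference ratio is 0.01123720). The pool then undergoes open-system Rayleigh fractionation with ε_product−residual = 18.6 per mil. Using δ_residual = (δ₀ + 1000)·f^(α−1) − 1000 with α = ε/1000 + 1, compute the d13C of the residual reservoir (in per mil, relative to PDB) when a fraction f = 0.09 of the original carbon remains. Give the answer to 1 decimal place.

δ₀ = (0.01126775/0.01123720 − 1)×1000 = (1.002719 − 1)×1000 = 2.719 per mil
α − 1 = ε/1000 = 0.0186
f^(α−1) = 0.09^(0.0186) = 0.956200
δ_res = (2.719 + 1000) × 0.956200 − 1000 = 958.800 − 1000 = -41.20 per mil

-41.2 per mil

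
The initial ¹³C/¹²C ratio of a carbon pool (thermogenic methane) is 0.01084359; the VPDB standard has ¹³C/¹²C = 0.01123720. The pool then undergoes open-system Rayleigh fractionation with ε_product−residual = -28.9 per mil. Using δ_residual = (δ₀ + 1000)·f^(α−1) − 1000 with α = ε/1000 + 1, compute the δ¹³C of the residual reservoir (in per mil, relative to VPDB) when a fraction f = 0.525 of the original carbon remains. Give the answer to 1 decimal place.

-16.9 per mil

δ₀ = (0.01084359/0.01123720 − 1)×1000 = (0.964973 − 1)×1000 = -35.027 per mil
α − 1 = ε/1000 = -0.0289
f^(α−1) = 0.525^(-0.0289) = 1.018796
δ_res = (-35.027 + 1000) × 1.018796 − 1000 = 983.111 − 1000 = -16.89 per mil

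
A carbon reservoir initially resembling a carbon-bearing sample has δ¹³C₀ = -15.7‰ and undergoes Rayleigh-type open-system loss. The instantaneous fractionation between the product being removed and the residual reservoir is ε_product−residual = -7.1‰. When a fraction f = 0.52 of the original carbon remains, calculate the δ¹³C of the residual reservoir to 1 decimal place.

-11.1‰

Rayleigh residual: δ_res = (δ₀ + 1000)·f^(α−1) − 1000
α = ε/1000 + 1 = 0.99290, so α − 1 = -0.00710
f^(α−1) = 0.52^(-0.00710) = 1.004654
δ_res = (-15.7 + 1000) × 1.004654 − 1000 = 988.881 − 1000 = -11.12‰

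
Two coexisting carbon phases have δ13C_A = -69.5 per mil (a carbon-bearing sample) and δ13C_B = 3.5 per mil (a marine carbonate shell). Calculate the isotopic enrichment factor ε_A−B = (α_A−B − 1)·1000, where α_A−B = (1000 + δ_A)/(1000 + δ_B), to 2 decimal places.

α_A−B = (1000 + -69.5) / (1000 + 3.5) = 930.5 / 1003.5 = 0.927255
ε_A−B = (0.927255 − 1) × 1000 = -72.745 per mil
(The approximation ε ≈ δ_A − δ_B would give -73.0 per mil.)

-72.75 per mil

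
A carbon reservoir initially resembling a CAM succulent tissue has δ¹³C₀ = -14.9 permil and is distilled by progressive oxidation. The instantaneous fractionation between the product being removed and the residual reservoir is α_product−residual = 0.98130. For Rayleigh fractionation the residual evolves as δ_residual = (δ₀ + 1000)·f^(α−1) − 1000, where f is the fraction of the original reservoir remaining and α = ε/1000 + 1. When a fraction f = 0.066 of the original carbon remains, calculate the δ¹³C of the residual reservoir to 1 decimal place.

Rayleigh residual: δ_res = (δ₀ + 1000)·f^(α−1) − 1000
α − 1 = -0.01870
f^(α−1) = 0.066^(-0.01870) = 1.052142
δ_res = (-14.9 + 1000) × 1.052142 − 1000 = 1036.465 − 1000 = 36.47 permil

36.5 permil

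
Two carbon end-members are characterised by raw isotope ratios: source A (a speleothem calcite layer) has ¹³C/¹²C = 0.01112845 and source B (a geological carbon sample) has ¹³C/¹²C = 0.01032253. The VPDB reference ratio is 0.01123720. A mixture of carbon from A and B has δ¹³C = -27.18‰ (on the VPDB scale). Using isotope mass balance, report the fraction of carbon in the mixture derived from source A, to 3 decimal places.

δ_A = (0.01112845/0.01123720 − 1)×1000 = (0.990322 − 1)×1000 = -9.678‰
δ_B = (0.01032253/0.01123720 − 1)×1000 = (0.918603 − 1)×1000 = -81.397‰
f_A = (δ_mix − δ_B)/(δ_A − δ_B) = (-27.18 − (-81.397))/(-9.678 − (-81.397))
f_A = 54.217 / 71.719 = 0.7560

0.756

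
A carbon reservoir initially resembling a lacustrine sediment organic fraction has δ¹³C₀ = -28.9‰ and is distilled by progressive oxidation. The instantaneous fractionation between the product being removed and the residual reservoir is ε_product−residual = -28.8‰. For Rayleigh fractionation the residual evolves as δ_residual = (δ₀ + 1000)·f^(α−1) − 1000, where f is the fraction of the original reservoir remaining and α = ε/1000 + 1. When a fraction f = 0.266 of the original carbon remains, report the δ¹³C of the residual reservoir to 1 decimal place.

8.9‰

Rayleigh residual: δ_res = (δ₀ + 1000)·f^(α−1) − 1000
α = ε/1000 + 1 = 0.97120, so α − 1 = -0.02880
f^(α−1) = 0.266^(-0.02880) = 1.038875
δ_res = (-28.9 + 1000) × 1.038875 − 1000 = 1008.852 − 1000 = 8.85‰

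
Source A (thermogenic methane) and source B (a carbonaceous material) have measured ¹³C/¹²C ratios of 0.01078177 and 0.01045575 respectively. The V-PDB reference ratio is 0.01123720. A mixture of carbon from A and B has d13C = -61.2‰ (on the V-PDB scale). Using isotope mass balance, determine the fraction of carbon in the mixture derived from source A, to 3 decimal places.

0.288

δ_A = (0.01078177/0.01123720 − 1)×1000 = (0.959471 − 1)×1000 = -40.529‰
δ_B = (0.01045575/0.01123720 − 1)×1000 = (0.930459 − 1)×1000 = -69.541‰
f_A = (δ_mix − δ_B)/(δ_A − δ_B) = (-61.2 − (-69.541))/(-40.529 − (-69.541))
f_A = 8.341 / 29.013 = 0.2875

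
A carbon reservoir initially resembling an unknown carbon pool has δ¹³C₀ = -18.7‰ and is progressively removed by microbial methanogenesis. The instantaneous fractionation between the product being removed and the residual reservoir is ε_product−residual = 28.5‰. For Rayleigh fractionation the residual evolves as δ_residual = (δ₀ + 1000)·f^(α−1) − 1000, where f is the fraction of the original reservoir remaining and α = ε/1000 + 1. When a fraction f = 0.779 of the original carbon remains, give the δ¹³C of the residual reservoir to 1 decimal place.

-25.7‰

Rayleigh residual: δ_res = (δ₀ + 1000)·f^(α−1) − 1000
α = ε/1000 + 1 = 1.02850, so α − 1 = 0.02850
f^(α−1) = 0.779^(0.02850) = 0.992908
δ_res = (-18.7 + 1000) × 0.992908 − 1000 = 974.340 − 1000 = -25.66‰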